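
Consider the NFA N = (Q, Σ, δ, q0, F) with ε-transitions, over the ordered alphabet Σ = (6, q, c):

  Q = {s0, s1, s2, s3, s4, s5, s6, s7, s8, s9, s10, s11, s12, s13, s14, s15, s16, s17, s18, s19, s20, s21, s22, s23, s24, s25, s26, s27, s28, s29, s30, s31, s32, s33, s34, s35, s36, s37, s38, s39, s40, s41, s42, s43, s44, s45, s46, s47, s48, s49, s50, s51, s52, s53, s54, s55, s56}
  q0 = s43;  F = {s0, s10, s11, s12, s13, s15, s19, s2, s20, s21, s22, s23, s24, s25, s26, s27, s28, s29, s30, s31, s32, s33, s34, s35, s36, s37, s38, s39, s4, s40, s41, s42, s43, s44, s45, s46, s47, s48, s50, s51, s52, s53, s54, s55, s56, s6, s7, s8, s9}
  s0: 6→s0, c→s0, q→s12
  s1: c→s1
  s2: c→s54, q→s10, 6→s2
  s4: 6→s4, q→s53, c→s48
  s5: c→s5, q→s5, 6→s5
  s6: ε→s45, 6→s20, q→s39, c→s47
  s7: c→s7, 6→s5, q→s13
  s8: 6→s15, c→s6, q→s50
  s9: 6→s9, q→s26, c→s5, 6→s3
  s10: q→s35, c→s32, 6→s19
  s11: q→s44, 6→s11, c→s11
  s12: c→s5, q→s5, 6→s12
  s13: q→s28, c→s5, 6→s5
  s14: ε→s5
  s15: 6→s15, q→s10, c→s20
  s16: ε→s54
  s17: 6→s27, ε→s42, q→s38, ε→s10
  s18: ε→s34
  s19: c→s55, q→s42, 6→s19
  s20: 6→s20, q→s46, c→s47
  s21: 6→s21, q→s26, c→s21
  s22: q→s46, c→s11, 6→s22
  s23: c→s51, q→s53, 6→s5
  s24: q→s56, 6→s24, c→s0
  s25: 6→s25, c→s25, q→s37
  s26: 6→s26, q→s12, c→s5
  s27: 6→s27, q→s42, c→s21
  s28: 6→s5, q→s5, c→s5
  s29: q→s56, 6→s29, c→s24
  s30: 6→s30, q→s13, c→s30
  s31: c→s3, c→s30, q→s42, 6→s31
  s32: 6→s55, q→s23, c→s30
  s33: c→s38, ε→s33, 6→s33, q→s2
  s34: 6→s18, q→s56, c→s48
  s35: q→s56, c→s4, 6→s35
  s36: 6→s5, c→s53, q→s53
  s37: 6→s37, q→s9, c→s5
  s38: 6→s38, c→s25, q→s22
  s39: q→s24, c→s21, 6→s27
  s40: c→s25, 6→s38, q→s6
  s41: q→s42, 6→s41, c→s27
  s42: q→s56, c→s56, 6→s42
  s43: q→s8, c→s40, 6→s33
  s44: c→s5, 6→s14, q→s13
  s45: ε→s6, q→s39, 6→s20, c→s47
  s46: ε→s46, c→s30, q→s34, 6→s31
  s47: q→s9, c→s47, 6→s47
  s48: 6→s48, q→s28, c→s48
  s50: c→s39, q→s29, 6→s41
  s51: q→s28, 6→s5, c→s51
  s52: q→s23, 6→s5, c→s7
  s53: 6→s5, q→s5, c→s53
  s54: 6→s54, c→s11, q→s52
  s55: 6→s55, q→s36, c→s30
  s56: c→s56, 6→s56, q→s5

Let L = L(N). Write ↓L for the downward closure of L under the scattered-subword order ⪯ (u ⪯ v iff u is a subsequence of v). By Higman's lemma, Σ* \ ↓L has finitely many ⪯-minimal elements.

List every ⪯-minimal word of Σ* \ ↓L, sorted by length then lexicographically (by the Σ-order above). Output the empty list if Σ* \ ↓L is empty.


A = [ccqc, 6qcq6, qqqqq, qq6qcq].

|Q|=57, |F|=49, |δ|=164 (9 ε).
min D↑ (49 st, q0=0, F={31}): 0:6→1,q→2,c→3 1:6→1,q→4,c→5 2:6→6,q→7,c→8 3:6→5,q→8,c→9 4:6→4,q→10,c→11 5:6→5,q→12,c→9 6:6→6,q→10,c→13 7:6→14,q→15,c→16 8:6→13,q→16,c→17 9:6→9,q→18,c→9 10:6→19,q→20,c→21 11:6→11,q→22,c→23 12:6→12,q→24,c→23 13:6→13,q→24,c→17 14:6→14,q→25,c→26 15:6→15,q→27,c→28 16:6→26,q→28,c→29 17:6→17,q→30,c→17 18:6→18,q→30,c→31 19:6→19,q→25,c→32 20:6→20,q→27,c→33 21:6→32,q→34,c→35 22:6→31,q→34,c→36 23:6→23,q→37,c→23 24:6→38,q→39,c→35 25:6→25,q→27,c→27 26:6→26,q→25,c→29 27:6→27,q→31,c→27 28:6→28,q→27,c→40 29:6→29,q→41,c→29 30:6→30,q→41,c→31 31:6→31,q→31,c→31 32:6→32,q→42,c→35 33:6→33,q→43,c→44 34:6→31,q→43,c→45 35:6→35,q→46,c→35 36:6→31,q→46,c→36 37:6→31,q→46,c→31 38:6→38,q→25,c→35 39:6→39,q→27,c→44 40:6→40,q→47,c→40 41:6→41,q→47,c→31 42:6→31,q→43,c→43 43:6→31,q→31,c→43 44:6→44,q→48,c→44 45:6→31,q→48,c→45 46:6→31,q→48,c→31 47:6→47,q→31,c→31 48:6→31,q→31,c→31.
'ccqc': run [53, 42, 21, 10, 1] end={s5} ∉↓L; 4/4 deletions ∈↓L.
'6qcq6': run [53, 46, 34, 20, 11, 2] end={s14,s5} — reject; 5/5 deletions ∈↓L.
'qqqqq': |S_i|=[53, 48, 37, 19, 5, 1] end={s5} ∉↓L; 5/5 deletions ∈↓L.
'qq6qcq': N↓-sim [53, 48, 37, 27, 9, 3, 1] end={s5} — reject; 6/6 single-dels accept.
4 words, ⪯-incomp.


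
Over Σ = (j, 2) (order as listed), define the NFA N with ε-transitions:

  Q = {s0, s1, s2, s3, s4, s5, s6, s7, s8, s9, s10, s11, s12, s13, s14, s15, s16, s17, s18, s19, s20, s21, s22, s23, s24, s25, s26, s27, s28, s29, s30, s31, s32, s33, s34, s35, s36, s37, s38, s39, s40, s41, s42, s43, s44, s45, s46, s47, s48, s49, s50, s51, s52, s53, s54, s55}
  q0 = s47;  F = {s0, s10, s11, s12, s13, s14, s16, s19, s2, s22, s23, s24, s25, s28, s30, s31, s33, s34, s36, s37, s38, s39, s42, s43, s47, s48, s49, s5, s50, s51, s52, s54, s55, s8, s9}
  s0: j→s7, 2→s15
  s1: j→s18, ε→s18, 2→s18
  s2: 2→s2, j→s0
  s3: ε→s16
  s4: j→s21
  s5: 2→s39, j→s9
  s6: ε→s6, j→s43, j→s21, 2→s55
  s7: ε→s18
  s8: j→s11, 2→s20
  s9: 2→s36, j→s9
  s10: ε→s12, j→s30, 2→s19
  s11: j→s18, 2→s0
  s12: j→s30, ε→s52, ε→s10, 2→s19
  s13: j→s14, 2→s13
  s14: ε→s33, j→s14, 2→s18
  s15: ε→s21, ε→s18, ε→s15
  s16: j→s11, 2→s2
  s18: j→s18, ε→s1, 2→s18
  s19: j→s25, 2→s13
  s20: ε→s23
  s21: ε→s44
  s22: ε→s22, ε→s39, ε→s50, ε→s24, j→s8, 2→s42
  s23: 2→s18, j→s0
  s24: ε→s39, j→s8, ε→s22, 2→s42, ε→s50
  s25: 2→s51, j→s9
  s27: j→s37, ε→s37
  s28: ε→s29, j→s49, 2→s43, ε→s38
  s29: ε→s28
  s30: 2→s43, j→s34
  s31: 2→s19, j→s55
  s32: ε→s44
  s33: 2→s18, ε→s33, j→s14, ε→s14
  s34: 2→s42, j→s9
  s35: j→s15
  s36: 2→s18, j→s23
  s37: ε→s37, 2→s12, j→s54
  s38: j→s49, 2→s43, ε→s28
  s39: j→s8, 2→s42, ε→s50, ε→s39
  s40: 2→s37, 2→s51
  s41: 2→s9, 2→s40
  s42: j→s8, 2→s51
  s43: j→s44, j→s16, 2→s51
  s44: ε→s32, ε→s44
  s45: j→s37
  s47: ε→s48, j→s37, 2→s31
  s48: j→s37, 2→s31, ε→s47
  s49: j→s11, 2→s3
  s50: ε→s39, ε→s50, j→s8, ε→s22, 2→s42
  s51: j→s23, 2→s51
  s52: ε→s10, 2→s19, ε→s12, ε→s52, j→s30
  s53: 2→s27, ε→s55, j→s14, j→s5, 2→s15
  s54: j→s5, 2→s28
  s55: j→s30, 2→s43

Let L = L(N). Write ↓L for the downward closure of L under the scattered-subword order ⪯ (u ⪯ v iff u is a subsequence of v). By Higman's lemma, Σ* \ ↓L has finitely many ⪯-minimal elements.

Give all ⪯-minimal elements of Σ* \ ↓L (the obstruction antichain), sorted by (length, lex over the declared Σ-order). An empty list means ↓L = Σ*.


|Q|=56, |F|=35, |δ|=133 (43 ε).
min D↑ (28 st, q0=0, F={26}): 0:j→1,2→2 1:j→3,2→4 2:j→5,2→6 3:j→7,2→8 4:j→9,2→6 5:j→9,2→10 6:j→11,2→12 7:j→13,2→14 8:j→15,2→10 9:j→16,2→10 10:j→17,2→18 11:j→13,2→18 12:j→19,2→12 13:j→13,2→20 14:j→21,2→22 15:j→23,2→17 16:j→13,2→22 17:j→23,2→24 18:j→25,2→18 19:j→19,2→26 20:j→25,2→26 21:j→23,2→25 22:j→21,2→18 23:j→26,2→27 24:j→27,2→24 25:j→27,2→26 26:j→26,2→26 27:j→26,2→26 (ε-aug+det+¬).
'222j2': |S_i|=[45, 40, 25, 16, 11, 6] end={s1,s15,s18,s21,s32,s44} — reject; 5/5 single-dels accept.
'jjjj22': |S_i|=[45, 42, 35, 28, 16, 11, 6] end={s1,s15,s18,s21,s32,s44} — reject; 6/6 deletions ∈↓L.
'jj2jjj': N↓-sim [45, 42, 35, 27, 16, 9, 3] end={s1,s18,s7} — reject; 6/6 del acc.
'2j2jjj': run [45, 40, 27, 19, 14, 9, 3] end={s1,s18,s7} ∉↓L; 6/6 del acc.
'22jj22': |S_i|=[45, 40, 25, 20, 14, 10, 6] end={s1,s15,s18,s21,s32,s44} — reject; 6/6 del acc.
5 words, ⪯-incomp.

Antichain: [222j2, jjjj22, jj2jjj, 2j2jjj, 22jj22].


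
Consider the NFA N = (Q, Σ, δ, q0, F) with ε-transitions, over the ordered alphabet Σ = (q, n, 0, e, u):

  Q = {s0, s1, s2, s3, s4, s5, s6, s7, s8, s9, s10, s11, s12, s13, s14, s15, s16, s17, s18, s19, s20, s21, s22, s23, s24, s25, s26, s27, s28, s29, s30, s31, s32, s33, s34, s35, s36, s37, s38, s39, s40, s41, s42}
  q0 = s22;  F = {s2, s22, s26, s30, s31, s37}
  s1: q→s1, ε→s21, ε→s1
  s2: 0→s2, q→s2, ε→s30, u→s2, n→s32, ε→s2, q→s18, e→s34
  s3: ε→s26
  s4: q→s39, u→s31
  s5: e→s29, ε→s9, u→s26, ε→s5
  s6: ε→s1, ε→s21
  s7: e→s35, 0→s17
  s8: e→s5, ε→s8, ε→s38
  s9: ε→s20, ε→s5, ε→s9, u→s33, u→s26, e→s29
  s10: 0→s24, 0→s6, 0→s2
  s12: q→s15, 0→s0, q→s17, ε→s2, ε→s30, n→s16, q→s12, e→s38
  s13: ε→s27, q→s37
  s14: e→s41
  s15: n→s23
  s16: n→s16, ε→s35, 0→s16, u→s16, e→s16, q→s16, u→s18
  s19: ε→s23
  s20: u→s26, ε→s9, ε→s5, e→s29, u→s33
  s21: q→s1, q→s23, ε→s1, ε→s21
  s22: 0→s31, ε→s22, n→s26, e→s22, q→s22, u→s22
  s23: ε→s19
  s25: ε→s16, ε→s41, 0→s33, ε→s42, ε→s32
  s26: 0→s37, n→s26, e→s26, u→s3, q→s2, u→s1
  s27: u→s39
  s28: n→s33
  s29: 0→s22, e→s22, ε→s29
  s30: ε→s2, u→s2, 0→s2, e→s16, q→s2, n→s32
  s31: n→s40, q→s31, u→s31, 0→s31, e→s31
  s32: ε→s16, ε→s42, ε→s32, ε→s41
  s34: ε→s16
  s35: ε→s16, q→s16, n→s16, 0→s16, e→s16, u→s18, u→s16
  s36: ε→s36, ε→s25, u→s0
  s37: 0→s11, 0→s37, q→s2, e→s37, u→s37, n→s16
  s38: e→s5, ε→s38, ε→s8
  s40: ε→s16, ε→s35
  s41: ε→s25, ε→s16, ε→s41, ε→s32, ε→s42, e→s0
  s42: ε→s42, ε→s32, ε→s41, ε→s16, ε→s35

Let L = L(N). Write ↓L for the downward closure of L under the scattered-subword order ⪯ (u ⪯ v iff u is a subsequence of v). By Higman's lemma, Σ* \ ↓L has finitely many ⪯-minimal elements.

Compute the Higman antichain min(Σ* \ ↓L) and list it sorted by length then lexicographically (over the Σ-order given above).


|Q|=43, |F|=6, |δ|=134 (53 ε).
min D↑ (6 st, q0=0, F={5}): 0:q→0,n→1,0→2,e→0,u→0 1:q→3,n→1,0→4,e→1,u→1 2:q→2,n→5,0→2,e→2,u→2 3:q→3,n→5,0→3,e→5,u→3 4:q→3,n→5,0→4,e→4,u→4 5:q→5,n→5,0→5,e→5,u→5.
'0n': |S_i|=[23, 16, 10] end={s0,s16,s18,s25,s32,s33,s35,s40,s41,s42} ∉↓L; 2/2 del acc.
'nqn': N↓-sim [23, 21, 16, 9] end={s0,s16,s18,s25,s32,s33,s35,s41,s42} rej; 3/3 single-dels accept.
'nqe': |S_i|=[23, 21, 16, 5] end={s0,s16,s18,s34,s35} ∉↓L; 3/3 del acc.
3 obstructions.

A = [0n, nqn, nqe].


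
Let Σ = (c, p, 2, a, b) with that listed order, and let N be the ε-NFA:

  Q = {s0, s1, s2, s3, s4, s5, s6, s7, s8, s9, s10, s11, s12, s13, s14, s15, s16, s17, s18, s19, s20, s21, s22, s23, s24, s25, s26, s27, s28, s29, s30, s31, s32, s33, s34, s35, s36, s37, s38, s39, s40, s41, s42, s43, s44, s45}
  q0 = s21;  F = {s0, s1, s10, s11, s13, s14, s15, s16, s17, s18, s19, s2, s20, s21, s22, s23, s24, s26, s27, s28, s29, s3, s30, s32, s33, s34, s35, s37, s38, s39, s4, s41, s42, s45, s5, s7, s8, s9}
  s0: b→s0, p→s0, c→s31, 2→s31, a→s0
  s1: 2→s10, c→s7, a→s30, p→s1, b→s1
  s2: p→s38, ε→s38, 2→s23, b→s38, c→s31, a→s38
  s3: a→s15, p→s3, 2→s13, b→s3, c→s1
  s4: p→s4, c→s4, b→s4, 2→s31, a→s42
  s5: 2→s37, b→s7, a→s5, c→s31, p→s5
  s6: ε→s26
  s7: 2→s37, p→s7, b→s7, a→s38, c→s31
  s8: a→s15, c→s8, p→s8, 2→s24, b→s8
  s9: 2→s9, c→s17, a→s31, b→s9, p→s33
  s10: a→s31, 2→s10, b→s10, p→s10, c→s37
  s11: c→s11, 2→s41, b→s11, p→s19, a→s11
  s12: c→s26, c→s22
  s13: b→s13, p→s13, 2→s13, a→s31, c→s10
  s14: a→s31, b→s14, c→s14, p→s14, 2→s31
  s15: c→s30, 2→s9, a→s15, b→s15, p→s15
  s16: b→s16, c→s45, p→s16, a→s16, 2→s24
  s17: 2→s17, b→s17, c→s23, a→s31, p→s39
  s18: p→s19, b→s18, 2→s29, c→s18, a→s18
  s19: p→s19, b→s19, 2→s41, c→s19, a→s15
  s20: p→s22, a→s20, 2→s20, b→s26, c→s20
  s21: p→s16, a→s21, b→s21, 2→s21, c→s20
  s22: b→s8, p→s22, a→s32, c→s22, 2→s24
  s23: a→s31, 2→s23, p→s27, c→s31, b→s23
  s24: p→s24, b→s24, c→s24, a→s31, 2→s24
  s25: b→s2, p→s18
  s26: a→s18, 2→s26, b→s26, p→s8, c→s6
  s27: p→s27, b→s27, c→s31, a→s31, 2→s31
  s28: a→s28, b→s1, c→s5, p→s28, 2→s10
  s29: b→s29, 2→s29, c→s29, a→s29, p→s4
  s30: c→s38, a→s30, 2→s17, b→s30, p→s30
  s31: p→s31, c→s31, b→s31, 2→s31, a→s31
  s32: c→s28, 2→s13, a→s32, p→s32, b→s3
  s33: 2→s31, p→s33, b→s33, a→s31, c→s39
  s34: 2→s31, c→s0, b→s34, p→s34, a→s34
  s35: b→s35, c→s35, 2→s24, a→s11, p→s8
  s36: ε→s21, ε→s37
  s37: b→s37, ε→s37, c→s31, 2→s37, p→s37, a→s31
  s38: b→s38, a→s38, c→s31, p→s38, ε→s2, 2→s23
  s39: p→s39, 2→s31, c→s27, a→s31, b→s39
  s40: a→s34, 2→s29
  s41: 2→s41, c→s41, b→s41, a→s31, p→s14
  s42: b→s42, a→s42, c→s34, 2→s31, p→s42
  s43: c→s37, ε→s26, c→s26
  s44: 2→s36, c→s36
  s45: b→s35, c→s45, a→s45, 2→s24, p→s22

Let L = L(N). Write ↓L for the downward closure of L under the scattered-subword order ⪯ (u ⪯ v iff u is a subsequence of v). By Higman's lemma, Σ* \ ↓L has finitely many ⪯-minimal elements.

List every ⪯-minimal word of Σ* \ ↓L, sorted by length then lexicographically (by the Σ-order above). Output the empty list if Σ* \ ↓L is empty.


A = [p2a, cpaccc, cba2p2].

|Q|=46, |F|=38, |δ|=212 (7 ε).
min D↑ (38 st, q0=0, F={11}): 0:c→1,p→2,2→0,a→0,b→0 1:c→1,p→3,2→1,a→1,b→4 2:c→5,p→2,2→6,a→2,b→2 3:c→3,p→3,2→6,a→7,b→8 4:c→4,p→8,2→4,a→9,b→4 5:c→5,p→3,2→6,a→5,b→10 6:c→6,p→6,2→6,a→11,b→6 7:c→12,p→7,2→13,a→7,b→14 8:c→8,p→8,2→6,a→15,b→8 9:c→9,p→16,2→17,a→9,b→9 10:c→10,p→8,2→6,a→18,b→10 11:c→11,p→11,2→11,a→11,b→11 12:c→19,p→12,2→20,a→12,b→21 13:c→20,p→13,2→13,a→11,b→13 14:c→21,p→14,2→13,a→15,b→14 15:c→22,p→15,2→23,a→15,b→15 16:c→16,p→16,2→24,a→15,b→16 17:c→17,p→25,2→17,a→17,b→17 18:c→18,p→16,2→24,a→18,b→18 19:c→11,p→19,2→26,a→19,b→27 20:c→26,p→20,2→20,a→11,b→20 21:c→27,p→21,2→20,a→22,b→21 22:c→28,p→22,2→29,a→22,b→22 23:c→29,p→30,2→23,a→11,b→23 24:c→24,p→31,2→24,a→11,b→24 25:c→25,p→25,2→11,a→32,b→25 26:c→11,p→26,2→26,a→11,b→26 27:c→11,p→27,2→26,a→28,b→27 28:c→11,p→28,2→33,a→28,b→28 29:c→33,p→34,2→29,a→11,b→29 30:c→34,p→30,2→11,a→11,b→30 31:c→31,p→31,2→11,a→11,b→31 32:c→35,p→32,2→11,a→32,b→32 33:c→11,p→36,2→33,a→11,b→33 34:c→36,p→34,2→11,a→11,b→34 35:c→37,p→35,2→11,a→35,b→35 36:c→11,p→36,2→11,a→11,b→36 37:c→11,p→37,2→11,a→37,b→37 (ε-aug+det+¬).
'p2a': |S_i|=[40, 34, 13, 1] end={s31} rej; 3/3 deletions ∈↓L.
'cpaccc': run [40, 38, 30, 23, 16, 9, 1] end={s31} ∉↓L; 6/6 deletions ∈↓L.
'cba2p2': run [40, 38, 32, 21, 14, 9, 1] end={s31} — reject; 6/6 single-dels accept.
3 minimals (antichain).


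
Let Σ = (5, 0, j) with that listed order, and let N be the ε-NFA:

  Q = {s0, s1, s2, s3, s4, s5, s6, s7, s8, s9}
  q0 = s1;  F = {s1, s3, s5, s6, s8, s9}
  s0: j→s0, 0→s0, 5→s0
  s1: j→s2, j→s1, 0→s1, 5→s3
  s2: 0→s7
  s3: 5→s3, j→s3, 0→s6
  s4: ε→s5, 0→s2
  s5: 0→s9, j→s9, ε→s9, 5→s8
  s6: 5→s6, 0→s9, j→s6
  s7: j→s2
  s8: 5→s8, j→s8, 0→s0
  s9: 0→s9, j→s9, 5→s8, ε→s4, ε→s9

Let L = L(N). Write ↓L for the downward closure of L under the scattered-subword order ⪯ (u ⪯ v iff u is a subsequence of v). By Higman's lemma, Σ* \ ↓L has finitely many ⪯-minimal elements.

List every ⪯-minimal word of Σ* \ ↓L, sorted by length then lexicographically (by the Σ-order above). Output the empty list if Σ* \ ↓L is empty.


Antichain: [50050].

|Q|=10, |F|=6, |δ|=29 (4 ε).
min D↑ (6 st, q0=0, F={5}): 0:5→1,0→0,j→0 1:5→1,0→2,j→1 2:5→2,0→3,j→2 3:5→4,0→3,j→3 4:5→4,0→5,j→4 5:5→5,0→5,j→5.
'50050': N↓-sim [10, 9, 8, 7, 2, 1] end={s0} ∉↓L; 5/5 deletions ∈↓L.
1 minimals (antichain).


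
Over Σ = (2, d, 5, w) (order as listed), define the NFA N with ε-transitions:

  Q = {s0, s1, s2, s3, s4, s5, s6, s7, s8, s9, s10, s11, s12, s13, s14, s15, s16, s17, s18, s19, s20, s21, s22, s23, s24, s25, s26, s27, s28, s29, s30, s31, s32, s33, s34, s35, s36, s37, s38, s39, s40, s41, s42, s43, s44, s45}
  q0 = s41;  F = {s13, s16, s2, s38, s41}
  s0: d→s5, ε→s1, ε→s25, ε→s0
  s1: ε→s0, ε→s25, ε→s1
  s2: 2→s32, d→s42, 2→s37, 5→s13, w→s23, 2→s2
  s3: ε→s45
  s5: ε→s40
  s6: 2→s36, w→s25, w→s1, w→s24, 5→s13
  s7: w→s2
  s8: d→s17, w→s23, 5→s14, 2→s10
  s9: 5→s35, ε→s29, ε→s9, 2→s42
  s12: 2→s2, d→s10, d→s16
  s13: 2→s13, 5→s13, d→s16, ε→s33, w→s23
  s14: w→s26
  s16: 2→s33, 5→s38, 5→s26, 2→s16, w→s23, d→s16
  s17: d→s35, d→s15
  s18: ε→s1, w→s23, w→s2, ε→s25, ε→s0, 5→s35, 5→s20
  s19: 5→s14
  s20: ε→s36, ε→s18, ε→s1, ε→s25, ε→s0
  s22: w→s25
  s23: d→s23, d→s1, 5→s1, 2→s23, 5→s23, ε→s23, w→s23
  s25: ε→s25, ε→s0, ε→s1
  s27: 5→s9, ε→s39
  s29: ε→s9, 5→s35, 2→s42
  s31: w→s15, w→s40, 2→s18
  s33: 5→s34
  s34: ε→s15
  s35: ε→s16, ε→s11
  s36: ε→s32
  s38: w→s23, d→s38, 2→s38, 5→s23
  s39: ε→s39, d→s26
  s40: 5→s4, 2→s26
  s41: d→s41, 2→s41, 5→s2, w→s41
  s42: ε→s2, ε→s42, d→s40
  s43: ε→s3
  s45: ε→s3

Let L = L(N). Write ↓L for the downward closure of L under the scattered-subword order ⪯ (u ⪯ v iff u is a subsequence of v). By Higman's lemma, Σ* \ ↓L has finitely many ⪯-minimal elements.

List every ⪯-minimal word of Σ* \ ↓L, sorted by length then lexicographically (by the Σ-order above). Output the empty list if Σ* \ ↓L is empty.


|Q|=46, |F|=5, |δ|=100 (34 ε).
min D↑ (6 st, q0=0, F={3}): 0:2→0,d→0,5→1,w→0 1:2→1,d→1,5→2,w→3 2:2→2,d→4,5→2,w→3 3:2→3,d→3,5→3,w→3 4:2→4,d→4,5→5,w→3 5:2→5,d→5,5→3,w→3 [Hopcroft].
'5w': run [19, 18, 8] end={s0,s1,s23,s25,s26,s4,s40,s5} — reject; 2/2 del acc.
'55d55': |S_i|=[19, 18, 14, 13, 11, 8] end={s0,s1,s23,s25,s26,s4,s40,s5} — reject; 5/5 single-dels accept.
2 obstructions.

min(Σ*\↓L) = [5w, 55d55].


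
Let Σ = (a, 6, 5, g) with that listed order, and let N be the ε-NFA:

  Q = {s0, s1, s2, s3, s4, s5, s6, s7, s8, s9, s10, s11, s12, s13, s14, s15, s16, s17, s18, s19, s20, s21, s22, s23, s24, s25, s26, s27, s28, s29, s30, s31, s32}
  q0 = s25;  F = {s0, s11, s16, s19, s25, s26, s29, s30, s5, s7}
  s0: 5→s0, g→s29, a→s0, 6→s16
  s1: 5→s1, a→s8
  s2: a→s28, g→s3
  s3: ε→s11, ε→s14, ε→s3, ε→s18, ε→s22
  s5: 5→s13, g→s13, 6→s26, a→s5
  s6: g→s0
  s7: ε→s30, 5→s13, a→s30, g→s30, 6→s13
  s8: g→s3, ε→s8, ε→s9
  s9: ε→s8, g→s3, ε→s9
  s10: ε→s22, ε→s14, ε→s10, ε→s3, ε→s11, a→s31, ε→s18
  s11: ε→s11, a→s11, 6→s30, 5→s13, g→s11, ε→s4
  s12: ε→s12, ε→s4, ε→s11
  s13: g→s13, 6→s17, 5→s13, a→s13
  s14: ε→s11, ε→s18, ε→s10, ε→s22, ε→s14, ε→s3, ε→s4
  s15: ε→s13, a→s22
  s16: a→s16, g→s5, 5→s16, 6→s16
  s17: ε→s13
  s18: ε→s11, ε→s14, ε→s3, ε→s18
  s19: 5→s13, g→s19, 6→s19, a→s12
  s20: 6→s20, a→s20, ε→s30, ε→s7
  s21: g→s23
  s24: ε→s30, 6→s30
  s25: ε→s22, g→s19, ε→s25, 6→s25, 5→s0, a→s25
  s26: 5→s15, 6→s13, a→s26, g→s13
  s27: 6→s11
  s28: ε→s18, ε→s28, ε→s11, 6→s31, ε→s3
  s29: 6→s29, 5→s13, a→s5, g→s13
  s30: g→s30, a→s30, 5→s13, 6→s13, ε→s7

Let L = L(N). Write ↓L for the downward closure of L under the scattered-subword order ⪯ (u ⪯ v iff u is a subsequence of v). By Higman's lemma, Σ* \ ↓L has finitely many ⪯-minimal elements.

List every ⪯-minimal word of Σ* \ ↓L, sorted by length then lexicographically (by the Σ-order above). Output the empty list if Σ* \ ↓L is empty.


|Q|=33, |F|=10, |δ|=103 (44 ε).
min D↑ (10 st, q0=0, F={6}): 0:a→0,6→0,5→1,g→2 1:a→1,6→3,5→1,g→4 2:a→5,6→2,5→6,g→2 3:a→3,6→3,5→3,g→7 4:a→7,6→4,5→6,g→6 5:a→5,6→8,5→6,g→5 6:a→6,6→6,5→6,g→6 7:a→7,6→9,5→6,g→6 8:a→8,6→6,5→6,g→8 9:a→9,6→6,5→6,g→6 (ε-aug+det+¬).
'g5': run [16, 13, 4] end={s13,s15,s17,s22} rej; 2/2 deletions ∈↓L.
'5gg': run [16, 9, 7, 2] end={s13,s17} rej; 3/3 single-dels accept.
'ga66': run [16, 13, 11, 7, 2] end={s13,s17} rej; 4/4 deletions ∈↓L.
'56g66': run [16, 9, 8, 6, 5, 2] end={s13,s17} ∉↓L; 5/5 single-dels accept.
4 obstructions.

Antichain: [g5, 5gg, ga66, 56g66].


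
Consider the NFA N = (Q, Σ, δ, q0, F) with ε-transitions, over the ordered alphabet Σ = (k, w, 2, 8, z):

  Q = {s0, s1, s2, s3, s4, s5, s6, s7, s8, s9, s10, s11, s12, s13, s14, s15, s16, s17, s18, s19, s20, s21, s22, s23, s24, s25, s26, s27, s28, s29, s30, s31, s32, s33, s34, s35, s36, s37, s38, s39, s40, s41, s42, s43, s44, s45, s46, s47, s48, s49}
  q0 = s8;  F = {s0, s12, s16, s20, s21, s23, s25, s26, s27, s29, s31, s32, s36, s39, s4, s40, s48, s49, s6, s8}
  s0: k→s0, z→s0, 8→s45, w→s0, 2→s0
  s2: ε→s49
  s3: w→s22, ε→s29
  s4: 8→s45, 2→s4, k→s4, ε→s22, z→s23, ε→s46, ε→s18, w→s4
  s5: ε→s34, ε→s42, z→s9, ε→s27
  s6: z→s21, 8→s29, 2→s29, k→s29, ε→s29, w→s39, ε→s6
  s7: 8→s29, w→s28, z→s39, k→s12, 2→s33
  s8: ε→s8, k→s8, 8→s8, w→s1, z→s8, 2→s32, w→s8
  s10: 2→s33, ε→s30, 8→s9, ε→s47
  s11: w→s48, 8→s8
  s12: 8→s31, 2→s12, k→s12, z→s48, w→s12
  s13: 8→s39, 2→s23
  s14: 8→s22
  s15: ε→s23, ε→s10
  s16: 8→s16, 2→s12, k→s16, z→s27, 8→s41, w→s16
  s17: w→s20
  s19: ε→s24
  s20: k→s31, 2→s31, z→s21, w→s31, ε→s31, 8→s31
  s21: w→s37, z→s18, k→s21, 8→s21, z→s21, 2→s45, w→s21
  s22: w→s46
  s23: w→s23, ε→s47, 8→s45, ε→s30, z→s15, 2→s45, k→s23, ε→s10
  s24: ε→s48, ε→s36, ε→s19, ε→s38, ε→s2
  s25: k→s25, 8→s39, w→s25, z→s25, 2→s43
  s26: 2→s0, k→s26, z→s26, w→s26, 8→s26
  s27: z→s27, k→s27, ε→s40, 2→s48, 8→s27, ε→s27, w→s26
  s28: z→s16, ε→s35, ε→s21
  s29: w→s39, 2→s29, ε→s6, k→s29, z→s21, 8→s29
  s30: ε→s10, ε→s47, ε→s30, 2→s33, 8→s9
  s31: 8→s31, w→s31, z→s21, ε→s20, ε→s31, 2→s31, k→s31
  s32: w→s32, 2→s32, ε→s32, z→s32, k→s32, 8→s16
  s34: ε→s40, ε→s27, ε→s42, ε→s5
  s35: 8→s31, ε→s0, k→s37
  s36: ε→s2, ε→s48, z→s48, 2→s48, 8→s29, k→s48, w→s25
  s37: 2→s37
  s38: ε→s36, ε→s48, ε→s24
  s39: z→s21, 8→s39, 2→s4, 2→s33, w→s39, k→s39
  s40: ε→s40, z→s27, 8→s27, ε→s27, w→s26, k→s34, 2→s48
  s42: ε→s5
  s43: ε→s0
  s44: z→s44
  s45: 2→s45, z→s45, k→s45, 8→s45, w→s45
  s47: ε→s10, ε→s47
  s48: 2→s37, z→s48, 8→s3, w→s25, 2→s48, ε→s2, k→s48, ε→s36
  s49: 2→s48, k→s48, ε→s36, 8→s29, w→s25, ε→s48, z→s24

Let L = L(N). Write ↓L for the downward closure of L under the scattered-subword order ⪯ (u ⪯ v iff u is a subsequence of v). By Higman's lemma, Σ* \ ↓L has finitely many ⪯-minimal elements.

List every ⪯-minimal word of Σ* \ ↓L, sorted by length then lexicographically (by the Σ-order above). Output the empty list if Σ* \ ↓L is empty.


Antichain: [2828z2, 28zw28].

|Q|=50, |F|=20, |δ|=190 (56 ε).
min D↑ (16 st, q0=0, F={12}): 0:k→0,w→0,2→1,8→0,z→0 1:k→1,w→1,2→1,8→2,z→1 2:k→2,w→2,2→3,8→2,z→4 3:k→3,w→3,2→3,8→5,z→6 4:k→4,w→7,2→6,8→4,z→4 5:k→5,w→5,2→5,8→5,z→8 6:k→6,w→9,2→6,8→10,z→6 7:k→7,w→7,2→11,8→7,z→7 8:k→8,w→8,2→12,8→8,z→8 9:k→9,w→9,2→11,8→13,z→9 10:k→10,w→13,2→10,8→10,z→8 11:k→11,w→11,2→11,8→12,z→11 12:k→12,w→12,2→12,8→12,z→12 13:k→13,w→13,2→14,8→13,z→8 14:k→14,w→14,2→14,8→12,z→15 15:k→15,w→15,2→12,8→12,z→15 (ε-aug+det+¬).
'2828z2': run [42, 40, 39, 31, 20, 11, 3] end={s33,s37,s45} ∉↓L; 6/6 single-dels accept.
'28zw28': N↓-sim [42, 40, 39, 34, 19, 15, 2] end={s45,s9} rej; 6/6 del acc.
2 words, ⪯-incomp.


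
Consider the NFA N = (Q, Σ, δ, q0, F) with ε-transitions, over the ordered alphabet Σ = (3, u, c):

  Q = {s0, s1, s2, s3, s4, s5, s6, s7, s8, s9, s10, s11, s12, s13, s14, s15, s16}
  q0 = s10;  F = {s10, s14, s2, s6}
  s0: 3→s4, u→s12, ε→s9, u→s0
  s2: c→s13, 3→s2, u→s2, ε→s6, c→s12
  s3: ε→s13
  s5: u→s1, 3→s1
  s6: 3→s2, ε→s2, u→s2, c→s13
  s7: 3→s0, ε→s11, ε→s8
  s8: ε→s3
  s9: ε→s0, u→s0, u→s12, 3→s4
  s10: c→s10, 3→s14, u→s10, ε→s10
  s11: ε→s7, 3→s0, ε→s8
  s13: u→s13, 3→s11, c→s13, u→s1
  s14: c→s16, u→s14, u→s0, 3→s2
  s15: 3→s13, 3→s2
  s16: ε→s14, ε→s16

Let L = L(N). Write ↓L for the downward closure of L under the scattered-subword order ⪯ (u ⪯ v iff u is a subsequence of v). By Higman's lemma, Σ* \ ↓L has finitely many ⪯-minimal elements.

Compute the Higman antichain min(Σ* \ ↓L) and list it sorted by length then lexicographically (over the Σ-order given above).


min(Σ*\↓L) = [33c].

|Q|=17, |F|=4, |δ|=43 (13 ε).
min D↑ (4 st, q0=0, F={3}): 0:3→1,u→0,c→0 1:3→2,u→1,c→1 2:3→2,u→2,c→3 3:3→3,u→3,c→3.
'33c': |S_i|=[15, 14, 12, 10] end={s0,s1,s11,s12,s13,s3,s4,s7,s8,s9} ∉↓L; 3/3 deletions ∈↓L.
1 obstructions.


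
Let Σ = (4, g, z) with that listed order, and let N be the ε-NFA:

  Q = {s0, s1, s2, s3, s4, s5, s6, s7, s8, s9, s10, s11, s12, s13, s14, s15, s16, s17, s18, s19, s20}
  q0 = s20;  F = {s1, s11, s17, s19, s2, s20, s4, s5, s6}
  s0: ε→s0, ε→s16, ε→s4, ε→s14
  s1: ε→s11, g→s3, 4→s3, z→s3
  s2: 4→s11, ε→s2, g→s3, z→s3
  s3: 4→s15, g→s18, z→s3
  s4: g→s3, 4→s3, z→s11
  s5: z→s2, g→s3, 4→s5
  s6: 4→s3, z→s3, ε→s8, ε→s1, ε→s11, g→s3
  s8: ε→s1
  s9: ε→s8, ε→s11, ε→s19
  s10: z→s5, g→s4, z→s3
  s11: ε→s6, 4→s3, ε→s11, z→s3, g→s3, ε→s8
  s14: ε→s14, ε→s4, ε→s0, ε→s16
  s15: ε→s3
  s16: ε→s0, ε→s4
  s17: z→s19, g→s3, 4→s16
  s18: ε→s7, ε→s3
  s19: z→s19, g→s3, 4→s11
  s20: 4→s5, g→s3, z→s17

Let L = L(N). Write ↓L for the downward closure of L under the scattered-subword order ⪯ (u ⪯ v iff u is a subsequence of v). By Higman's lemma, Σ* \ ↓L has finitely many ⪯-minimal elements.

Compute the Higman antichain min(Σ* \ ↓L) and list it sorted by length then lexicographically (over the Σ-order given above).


|Q|=21, |F|=9, |δ|=58 (25 ε).
min D↑ (8 st, q0=0, F={2}): 0:4→1,g→2,z→3 1:4→1,g→2,z→4 2:4→2,g→2,z→2 3:4→5,g→2,z→6 4:4→7,g→2,z→2 5:4→2,g→2,z→7 6:4→7,g→2,z→6 7:4→2,g→2,z→2 (ε-aug+det+¬).
'g': run [17, 4] end={s15,s18,s3,s7} rej; 1/1 del acc.
'4zz': run [17, 14, 9, 4] end={s15,s18,s3,s7} ∉↓L; 3/3 del acc.
'z44': N↓-sim [17, 15, 12, 4] end={s15,s18,s3,s7} rej; 3/3 del acc.
'zz4z': run [17, 15, 9, 8, 4] end={s15,s18,s3,s7} ∉↓L; 4/4 single-dels accept.
4 obstructions.

A = [g, 4zz, z44, zz4z].


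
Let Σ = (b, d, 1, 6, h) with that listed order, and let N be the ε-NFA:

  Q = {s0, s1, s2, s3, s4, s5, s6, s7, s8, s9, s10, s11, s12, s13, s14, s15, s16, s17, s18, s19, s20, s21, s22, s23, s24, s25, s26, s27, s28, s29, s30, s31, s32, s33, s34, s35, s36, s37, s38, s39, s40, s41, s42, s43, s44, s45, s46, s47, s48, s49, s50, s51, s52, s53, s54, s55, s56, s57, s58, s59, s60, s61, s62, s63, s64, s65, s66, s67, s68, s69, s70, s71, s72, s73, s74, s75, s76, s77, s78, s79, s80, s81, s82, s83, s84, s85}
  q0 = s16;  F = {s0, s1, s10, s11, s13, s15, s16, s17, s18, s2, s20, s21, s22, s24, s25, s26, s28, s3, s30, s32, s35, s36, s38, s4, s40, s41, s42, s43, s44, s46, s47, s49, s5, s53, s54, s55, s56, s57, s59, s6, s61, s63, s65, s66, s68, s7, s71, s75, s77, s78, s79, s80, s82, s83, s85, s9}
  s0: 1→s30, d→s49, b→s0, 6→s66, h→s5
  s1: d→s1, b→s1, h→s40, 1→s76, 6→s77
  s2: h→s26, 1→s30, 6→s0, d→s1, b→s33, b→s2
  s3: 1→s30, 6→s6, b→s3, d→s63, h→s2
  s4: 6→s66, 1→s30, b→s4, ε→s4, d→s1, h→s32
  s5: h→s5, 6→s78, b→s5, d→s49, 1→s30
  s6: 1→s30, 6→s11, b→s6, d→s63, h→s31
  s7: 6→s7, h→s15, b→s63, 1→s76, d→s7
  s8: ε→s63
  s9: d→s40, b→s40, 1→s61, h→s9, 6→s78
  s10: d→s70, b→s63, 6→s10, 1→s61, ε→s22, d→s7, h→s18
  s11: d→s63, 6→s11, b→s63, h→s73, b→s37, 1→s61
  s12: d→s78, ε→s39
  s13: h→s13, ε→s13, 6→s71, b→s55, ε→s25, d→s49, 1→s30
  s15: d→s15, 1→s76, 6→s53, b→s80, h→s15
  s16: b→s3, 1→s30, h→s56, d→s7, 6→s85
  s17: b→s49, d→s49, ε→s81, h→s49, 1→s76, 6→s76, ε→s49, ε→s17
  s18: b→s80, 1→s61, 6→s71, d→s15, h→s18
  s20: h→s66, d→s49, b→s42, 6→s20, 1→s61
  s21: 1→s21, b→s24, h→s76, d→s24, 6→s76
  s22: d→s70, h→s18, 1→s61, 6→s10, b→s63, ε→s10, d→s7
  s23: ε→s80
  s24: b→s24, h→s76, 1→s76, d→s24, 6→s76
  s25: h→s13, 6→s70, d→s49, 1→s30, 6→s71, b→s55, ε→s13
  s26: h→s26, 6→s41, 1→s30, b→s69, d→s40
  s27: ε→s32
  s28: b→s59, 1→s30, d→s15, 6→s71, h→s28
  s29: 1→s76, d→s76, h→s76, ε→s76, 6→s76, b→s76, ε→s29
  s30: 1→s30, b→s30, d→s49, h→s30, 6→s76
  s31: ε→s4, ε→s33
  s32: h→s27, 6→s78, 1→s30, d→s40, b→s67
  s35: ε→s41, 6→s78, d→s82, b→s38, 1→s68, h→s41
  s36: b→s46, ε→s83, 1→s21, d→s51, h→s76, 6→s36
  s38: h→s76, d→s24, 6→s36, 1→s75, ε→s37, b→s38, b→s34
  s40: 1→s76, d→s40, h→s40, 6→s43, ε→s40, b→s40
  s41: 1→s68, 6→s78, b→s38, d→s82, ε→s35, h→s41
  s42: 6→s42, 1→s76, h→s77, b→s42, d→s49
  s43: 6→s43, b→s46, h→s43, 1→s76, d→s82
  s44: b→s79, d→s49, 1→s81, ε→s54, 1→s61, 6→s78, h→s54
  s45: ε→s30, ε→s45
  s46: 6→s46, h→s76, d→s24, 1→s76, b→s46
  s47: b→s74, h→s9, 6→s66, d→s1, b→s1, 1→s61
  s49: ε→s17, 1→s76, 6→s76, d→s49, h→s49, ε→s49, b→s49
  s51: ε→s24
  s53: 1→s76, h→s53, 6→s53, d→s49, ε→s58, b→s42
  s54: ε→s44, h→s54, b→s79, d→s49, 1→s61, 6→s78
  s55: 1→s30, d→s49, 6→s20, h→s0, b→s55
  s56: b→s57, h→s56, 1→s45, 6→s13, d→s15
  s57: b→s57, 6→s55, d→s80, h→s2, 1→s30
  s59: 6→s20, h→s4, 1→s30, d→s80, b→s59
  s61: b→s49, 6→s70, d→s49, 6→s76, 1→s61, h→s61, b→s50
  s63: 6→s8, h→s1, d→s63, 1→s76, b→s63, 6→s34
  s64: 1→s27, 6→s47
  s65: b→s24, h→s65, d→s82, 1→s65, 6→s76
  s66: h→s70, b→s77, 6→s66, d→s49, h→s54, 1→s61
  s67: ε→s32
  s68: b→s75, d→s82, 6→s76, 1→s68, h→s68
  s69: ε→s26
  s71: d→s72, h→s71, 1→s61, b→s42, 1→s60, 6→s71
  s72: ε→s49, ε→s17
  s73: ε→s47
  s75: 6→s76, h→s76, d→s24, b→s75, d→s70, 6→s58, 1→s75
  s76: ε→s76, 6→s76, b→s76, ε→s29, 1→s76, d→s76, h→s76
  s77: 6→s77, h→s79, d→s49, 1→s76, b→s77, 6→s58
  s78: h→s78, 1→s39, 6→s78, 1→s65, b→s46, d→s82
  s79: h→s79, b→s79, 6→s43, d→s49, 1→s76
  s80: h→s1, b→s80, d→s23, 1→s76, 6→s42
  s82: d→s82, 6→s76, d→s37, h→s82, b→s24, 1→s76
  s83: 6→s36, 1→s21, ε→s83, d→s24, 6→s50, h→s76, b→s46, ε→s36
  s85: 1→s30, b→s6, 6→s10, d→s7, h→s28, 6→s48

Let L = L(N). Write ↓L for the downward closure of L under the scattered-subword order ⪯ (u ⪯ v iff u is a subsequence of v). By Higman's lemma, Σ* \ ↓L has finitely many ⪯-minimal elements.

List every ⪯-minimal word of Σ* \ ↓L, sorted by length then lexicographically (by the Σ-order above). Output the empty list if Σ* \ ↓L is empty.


A = [d1, 16, 66b1, h6d6, bhh6bh].

|Q|=86, |F|=56, |δ|=352 (39 ε).
min D↑ (51 st, q0=0, F={9}): 0:b→1,d→2,1→3,6→4,h→5 1:b→1,d→6,1→3,6→7,h→8 2:b→6,d→2,1→9,6→2,h→10 3:b→3,d→11,1→3,6→9,h→3 4:b→7,d→2,1→3,6→12,h→13 5:b→14,d→10,1→3,6→15,h→5 6:b→6,d→6,1→9,6→6,h→16 7:b→7,d→6,1→3,6→17,h→18 8:b→8,d→16,1→3,6→19,h→20 9:b→9,d→9,1→9,6→9,h→9 10:b→21,d→10,1→9,6→22,h→10 11:b→11,d→11,1→9,6→9,h→11 12:b→6,d→2,1→23,6→12,h→24 13:b→25,d→10,1→3,6→26,h→13 14:b→14,d→21,1→3,6→27,h→8 15:b→27,d→11,1→3,6→26,h→15 16:b→16,d→16,1→9,6→28,h→29 17:b→6,d→6,1→23,6→17,h→30 18:b→18,d→16,1→3,6→31,h→32 19:b→19,d→11,1→3,6→31,h→33 20:b→20,d→29,1→3,6→34,h→20 21:b→21,d→21,1→9,6→35,h→16 22:b→35,d→11,1→9,6→22,h→22 23:b→11,d→11,1→23,6→9,h→23 24:b→21,d→10,1→23,6→26,h→24 25:b→25,d→21,1→3,6→36,h→18 26:b→35,d→11,1→23,6→26,h→26 27:b→27,d→11,1→3,6→36,h→19 28:b→28,d→11,1→9,6→28,h→37 29:b→29,d→29,1→9,6→38,h→29 30:b→16,d→16,1→23,6→31,h→39 31:b→28,d→11,1→23,6→31,h→40 32:b→32,d→29,1→3,6→41,h→32 33:b→33,d→11,1→3,6→41,h→33 34:b→42,d→43,1→44,6→41,h→34 35:b→35,d→11,1→9,6→35,h→28 36:b→35,d→11,1→23,6→36,h→31 37:b→37,d→11,1→9,6→38,h→37 38:b→45,d→43,1→9,6→38,h→38 39:b→29,d→29,1→23,6→41,h→39 40:b→37,d→11,1→23,6→41,h→40 41:b→45,d→43,1→46,6→41,h→41 42:b→42,d→47,1→48,6→49,h→9 43:b→47,d→43,1→9,6→9,h→43 44:b→48,d→43,1→44,6→9,h→44 45:b→45,d→47,1→9,6→45,h→9 46:b→47,d→43,1→46,6→9,h→46 47:b→47,d→47,1→9,6→9,h→9 48:b→48,d→47,1→48,6→9,h→9 49:b→45,d→47,1→50,6→49,h→9 50:b→47,d→47,1→50,6→9,h→9 (ε-aug+det+¬).
'd1': N↓-sim [79, 27, 2] end={s29,s76} rej; 2/2 single-dels accept.
'16': N↓-sim [79, 20, 4] end={s29,s58,s70,s76} ∉↓L; 2/2 del acc.
'66b1': run [79, 71, 50, 23, 2] end={s29,s76} ∉↓L; 4/4 del acc.
'h6d6': |S_i|=[79, 68, 44, 11, 2] end={s29,s76} ∉↓L; 4/4 del acc.
'bhh6bh': run [79, 62, 50, 39, 23, 15, 2] end={s29,s76} — reject; 6/6 single-dels accept.
5 minimals (antichain).


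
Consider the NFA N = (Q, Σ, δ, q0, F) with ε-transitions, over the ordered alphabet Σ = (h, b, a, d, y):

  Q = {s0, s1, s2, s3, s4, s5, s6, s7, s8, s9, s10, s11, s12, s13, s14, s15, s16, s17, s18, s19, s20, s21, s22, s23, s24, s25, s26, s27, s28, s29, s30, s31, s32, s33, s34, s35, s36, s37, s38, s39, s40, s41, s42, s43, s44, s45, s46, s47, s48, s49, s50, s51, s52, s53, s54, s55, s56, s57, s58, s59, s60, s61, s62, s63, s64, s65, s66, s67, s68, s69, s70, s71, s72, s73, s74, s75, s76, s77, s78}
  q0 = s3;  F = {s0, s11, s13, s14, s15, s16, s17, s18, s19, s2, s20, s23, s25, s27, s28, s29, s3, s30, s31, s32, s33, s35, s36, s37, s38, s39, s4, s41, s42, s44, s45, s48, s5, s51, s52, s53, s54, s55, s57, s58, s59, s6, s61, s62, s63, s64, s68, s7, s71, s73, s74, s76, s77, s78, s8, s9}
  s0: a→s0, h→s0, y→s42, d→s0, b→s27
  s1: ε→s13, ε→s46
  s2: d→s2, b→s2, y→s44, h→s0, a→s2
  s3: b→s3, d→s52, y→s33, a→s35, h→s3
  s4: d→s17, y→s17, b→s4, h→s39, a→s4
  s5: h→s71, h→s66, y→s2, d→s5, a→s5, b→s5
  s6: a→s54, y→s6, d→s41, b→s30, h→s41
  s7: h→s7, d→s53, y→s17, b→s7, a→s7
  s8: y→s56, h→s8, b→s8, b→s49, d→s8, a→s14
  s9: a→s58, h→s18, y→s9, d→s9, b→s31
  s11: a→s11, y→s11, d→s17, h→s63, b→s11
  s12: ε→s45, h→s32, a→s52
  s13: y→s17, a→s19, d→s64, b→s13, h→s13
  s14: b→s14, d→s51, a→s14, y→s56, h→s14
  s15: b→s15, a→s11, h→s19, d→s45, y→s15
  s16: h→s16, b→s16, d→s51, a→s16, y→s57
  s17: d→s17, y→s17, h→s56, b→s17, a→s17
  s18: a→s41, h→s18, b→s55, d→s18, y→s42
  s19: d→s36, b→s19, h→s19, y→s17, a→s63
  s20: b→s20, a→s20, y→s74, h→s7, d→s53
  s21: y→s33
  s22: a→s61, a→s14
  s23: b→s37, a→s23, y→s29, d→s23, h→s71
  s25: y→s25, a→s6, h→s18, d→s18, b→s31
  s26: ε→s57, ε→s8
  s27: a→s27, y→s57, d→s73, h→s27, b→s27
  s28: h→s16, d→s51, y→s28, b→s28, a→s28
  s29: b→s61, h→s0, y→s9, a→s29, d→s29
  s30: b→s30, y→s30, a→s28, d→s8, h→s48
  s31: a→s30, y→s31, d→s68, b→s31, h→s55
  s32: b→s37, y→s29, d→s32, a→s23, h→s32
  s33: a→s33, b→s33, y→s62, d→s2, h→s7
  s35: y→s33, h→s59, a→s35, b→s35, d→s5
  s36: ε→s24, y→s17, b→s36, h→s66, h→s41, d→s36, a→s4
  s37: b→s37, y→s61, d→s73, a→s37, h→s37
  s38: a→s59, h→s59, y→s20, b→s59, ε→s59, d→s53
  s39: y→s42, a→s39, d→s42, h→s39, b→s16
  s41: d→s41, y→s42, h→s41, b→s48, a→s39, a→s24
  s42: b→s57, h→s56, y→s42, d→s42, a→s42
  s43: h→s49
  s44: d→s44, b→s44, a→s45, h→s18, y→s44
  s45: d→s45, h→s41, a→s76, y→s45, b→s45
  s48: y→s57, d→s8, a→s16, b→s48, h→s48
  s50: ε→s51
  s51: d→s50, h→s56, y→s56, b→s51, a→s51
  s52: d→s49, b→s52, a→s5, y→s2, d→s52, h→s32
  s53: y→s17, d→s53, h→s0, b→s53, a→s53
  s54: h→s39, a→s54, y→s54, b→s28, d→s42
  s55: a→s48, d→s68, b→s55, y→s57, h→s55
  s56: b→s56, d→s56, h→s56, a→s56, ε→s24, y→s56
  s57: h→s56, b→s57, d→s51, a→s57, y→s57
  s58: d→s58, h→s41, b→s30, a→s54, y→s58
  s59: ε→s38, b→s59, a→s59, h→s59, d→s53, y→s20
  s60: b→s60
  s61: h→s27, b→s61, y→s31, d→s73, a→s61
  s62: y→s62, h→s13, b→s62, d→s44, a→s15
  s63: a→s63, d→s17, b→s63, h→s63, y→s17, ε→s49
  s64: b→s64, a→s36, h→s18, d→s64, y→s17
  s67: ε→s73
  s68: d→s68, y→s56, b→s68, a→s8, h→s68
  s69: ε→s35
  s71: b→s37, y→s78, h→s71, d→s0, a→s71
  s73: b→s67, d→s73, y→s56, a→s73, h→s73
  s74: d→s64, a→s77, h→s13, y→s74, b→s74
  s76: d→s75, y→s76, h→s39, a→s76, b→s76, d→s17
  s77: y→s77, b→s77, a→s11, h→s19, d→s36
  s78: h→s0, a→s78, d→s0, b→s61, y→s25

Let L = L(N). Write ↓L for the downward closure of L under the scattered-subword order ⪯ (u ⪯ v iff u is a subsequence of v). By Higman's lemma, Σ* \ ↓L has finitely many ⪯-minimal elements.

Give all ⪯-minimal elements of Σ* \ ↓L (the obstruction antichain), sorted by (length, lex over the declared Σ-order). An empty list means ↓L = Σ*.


min(Σ*\↓L) = [yhyh, ahdyh, dhbdy, yyaadh].

|Q|=79, |F|=56, |δ|=311 (13 ε).
min D↑ (56 st, q0=0, F={30}): 0:h→0,b→0,a→1,d→2,y→3 1:h→4,b→1,a→1,d→5,y→3 2:h→6,b→2,a→5,d→2,y→7 3:h→8,b→3,a→3,d→7,y→9 4:h→4,b→4,a→4,d→10,y→11 5:h→12,b→5,a→5,d→5,y→7 6:h→6,b→13,a→14,d→6,y→15 7:h→16,b→7,a→7,d→7,y→17 8:h→8,b→8,a→8,d→10,y→18 9:h→19,b→9,a→20,d→17,y→9 10:h→16,b→10,a→10,d→10,y→18 11:h→8,b→11,a→11,d→10,y→21 12:h→12,b→13,a→12,d→16,y→22 13:h→13,b→13,a→13,d→23,y→24 14:h→12,b→13,a→14,d→14,y→15 15:h→16,b→24,a→15,d→15,y→25 16:h→16,b→26,a→16,d→16,y→27 17:h→28,b→17,a→29,d→17,y→17 18:h→30,b→18,a→18,d→18,y→18 19:h→19,b→19,a→31,d→32,y→18 20:h→31,b→20,a→33,d→29,y→20 21:h→19,b→21,a→34,d→32,y→21 22:h→16,b→24,a→22,d→16,y→35 23:h→23,b→23,a→23,d→23,y→30 24:h→26,b→24,a→24,d→23,y→36 25:h→28,b→36,a→37,d→25,y→25 26:h→26,b→26,a→26,d→23,y→38 27:h→30,b→38,a→27,d→27,y→27 28:h→28,b→39,a→40,d→28,y→27 29:h→40,b→29,a→41,d→29,y→29 30:h→30,b→30,a→30,d→30,y→30 31:h→31,b→31,a→42,d→43,y→18 32:h→28,b→32,a→43,d→32,y→18 33:h→42,b→33,a→33,d→18,y→33 34:h→31,b→34,a→33,d→43,y→34 35:h→28,b→36,a→44,d→28,y→35 36:h→39,b→36,a→45,d→46,y→36 37:h→40,b→45,a→47,d→37,y→37 38:h→30,b→38,a→38,d→48,y→38 39:h→39,b→39,a→49,d→46,y→38 40:h→40,b→49,a→50,d→40,y→27 41:h→50,b→41,a→41,d→18,y→41 42:h→42,b→42,a→42,d→18,y→18 43:h→40,b→43,a→51,d→43,y→18 44:h→40,b→45,a→47,d→40,y→44 45:h→49,b→45,a→52,d→53,y→45 46:h→46,b→46,a→53,d→46,y→30 47:h→50,b→52,a→47,d→27,y→47 48:h→30,b→48,a→48,d→48,y→30 49:h→49,b→49,a→54,d→53,y→38 50:h→50,b→54,a→50,d→27,y→27 51:h→50,b→51,a→51,d→18,y→18 52:h→54,b→52,a→52,d→48,y→52 53:h→53,b→53,a→55,d→53,y→30 54:h→54,b→54,a→54,d→48,y→38 55:h→55,b→55,a→55,d→48,y→30 (ε-aug+det+¬).
'yhyh': |S_i|=[63, 53, 30, 7, 2] end={s24,s56} ∉↓L; 4/4 single-dels accept.
'ahdyh': run [63, 60, 46, 26, 7, 2] end={s24,s56} rej; 5/5 single-dels accept.
'dhbdy': |S_i|=[63, 48, 36, 20, 10, 2] end={s24,s56} — reject; 5/5 del acc.
'yyaadh': |S_i|=[63, 53, 41, 30, 18, 8, 2] end={s24,s56} ∉↓L; 6/6 single-dels accept.
4 minimals (antichain).
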